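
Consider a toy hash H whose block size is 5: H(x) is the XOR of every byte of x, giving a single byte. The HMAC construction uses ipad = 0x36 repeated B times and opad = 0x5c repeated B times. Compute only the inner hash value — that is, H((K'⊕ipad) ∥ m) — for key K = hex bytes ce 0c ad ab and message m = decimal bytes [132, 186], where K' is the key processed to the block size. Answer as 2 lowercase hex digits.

Key hex bytes ce 0c ad ab is 4 bytes ≤ B = 5; zero-pad to 5 bytes: K' = ce 0c ad ab 00.
K' ⊕ ipad = f8 3a 9b 9d 36.
Inner input = f8 3a 9b 9d 36 ∥ 84 ba.
Inner hash: XOR f8⊕3a⊕9b⊕9d⊕36⊕84⊕ba = cc.

cc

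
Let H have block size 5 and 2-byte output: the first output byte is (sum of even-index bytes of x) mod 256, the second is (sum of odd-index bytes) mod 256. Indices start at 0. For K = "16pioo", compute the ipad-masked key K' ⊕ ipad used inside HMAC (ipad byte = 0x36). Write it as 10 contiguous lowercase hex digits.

2638363636

Key "16pioo" = 31 36 70 69 6f 6f is 6 bytes > B = 5, so hash it first: H(key) = 10 0e, then zero-pad to 5 bytes: K' = 10 0e 00 00 00.
XOR each byte with 0x36: 10⊕36=26, 0e⊕36=38, 00⊕36=36, 00⊕36=36, 00⊕36=36.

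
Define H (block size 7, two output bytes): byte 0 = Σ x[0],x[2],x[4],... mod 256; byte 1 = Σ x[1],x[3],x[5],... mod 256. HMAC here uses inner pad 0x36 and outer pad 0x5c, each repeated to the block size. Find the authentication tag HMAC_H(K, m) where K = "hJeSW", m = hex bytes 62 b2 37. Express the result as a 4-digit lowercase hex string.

Key "hJeSW" = 68 4a 65 53 57 is 5 bytes ≤ B = 7; zero-pad to 7 bytes: K' = 68 4a 65 53 57 00 00.
K' ⊕ ipad = 5e 7c 53 65 61 36 36.  K' ⊕ opad = 34 16 39 0f 0b 5c 5c.
Inner input = (K'⊕ipad) ∥ m = 5e 7c 53 65 61 36 36 ∥ 62 b2 37.
Inner hash: even-index sum = 506 mod 256 = 250; odd-index sum = 432 mod 256 = 176 → fa b0.
Outer input = (K'⊕opad) ∥ inner = 34 16 39 0f 0b 5c 5c ∥ fa b0.
Outer hash (tag): even-index sum = 388 mod 256 = 132; odd-index sum = 379 mod 256 = 123 → 84 7b.

847b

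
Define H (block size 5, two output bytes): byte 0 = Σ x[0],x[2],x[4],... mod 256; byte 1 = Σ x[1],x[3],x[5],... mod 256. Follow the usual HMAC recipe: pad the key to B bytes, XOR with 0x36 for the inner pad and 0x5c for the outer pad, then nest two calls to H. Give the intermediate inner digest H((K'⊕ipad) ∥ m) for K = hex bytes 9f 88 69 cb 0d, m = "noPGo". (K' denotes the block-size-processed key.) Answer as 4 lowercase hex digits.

f9e8

Key hex bytes 9f 88 69 cb 0d is exactly B = 5 bytes: K' = 9f 88 69 cb 0d.
K' ⊕ ipad = a9 be 5f fd 3b.
Inner input = a9 be 5f fd 3b ∥ 6e 6f 50 47 6f.
Inner hash: even-index sum = 505 mod 256 = 249; odd-index sum = 744 mod 256 = 232 → f9 e8.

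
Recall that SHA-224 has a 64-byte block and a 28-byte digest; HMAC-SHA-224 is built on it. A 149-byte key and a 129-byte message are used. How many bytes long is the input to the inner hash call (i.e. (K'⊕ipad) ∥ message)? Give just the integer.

193

Key is 149 > 64 bytes, so it is hashed to 28 bytes then zero-padded to 64: |K'| = 64.
Inner input = (K'⊕ipad) ∥ m → 64 + 129 = 193 bytes.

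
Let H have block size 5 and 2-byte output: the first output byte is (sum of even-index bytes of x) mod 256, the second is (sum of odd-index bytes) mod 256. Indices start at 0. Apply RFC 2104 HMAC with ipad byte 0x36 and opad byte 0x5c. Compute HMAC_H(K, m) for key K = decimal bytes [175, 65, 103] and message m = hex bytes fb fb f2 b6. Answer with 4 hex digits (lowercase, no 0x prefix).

Key decimal bytes [175, 65, 103] = af 41 67 is 3 bytes ≤ B = 5; zero-pad to 5 bytes: K' = af 41 67 00 00.
K' ⊕ ipad = 99 77 51 36 36.  K' ⊕ opad = f3 1d 3b 5c 5c.
Inner input = (K'⊕ipad) ∥ m = 99 77 51 36 36 ∥ fb fb f2 b6.
Inner hash: even-index sum = 721 mod 256 = 209; odd-index sum = 666 mod 256 = 154 → d1 9a.
Outer input = (K'⊕opad) ∥ inner = f3 1d 3b 5c 5c ∥ d1 9a.
Outer hash (tag): even-index sum = 548 mod 256 = 36; odd-index sum = 330 mod 256 = 74 → 24 4a.

244a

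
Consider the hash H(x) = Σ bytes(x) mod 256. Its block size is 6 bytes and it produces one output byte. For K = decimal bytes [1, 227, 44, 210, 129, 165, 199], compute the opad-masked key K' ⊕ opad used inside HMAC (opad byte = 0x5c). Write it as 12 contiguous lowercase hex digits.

Key decimal bytes [1, 227, 44, 210, 129, 165, 199] = 01 e3 2c d2 81 a5 c7 is 7 bytes > B = 6, so hash it first: H(key) = cf, then zero-pad to 6 bytes: K' = cf 00 00 00 00 00.
XOR each byte with 0x5c: cf⊕5c=93, 00⊕5c=5c, 00⊕5c=5c, 00⊕5c=5c, 00⊕5c=5c, 00⊕5c=5c.

935c5c5c5c5c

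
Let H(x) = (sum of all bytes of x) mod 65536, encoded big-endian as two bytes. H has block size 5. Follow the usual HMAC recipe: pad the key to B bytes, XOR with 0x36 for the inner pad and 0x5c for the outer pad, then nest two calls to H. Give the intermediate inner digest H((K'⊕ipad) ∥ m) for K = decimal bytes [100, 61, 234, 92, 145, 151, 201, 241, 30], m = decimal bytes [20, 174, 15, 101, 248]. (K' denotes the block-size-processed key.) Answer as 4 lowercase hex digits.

Key decimal bytes [100, 61, 234, 92, 145, 151, 201, 241, 30] = 64 3d ea 5c 91 97 c9 f1 1e is 9 bytes > B = 5, so hash it first: H(key) = 04 e7, then zero-pad to 5 bytes: K' = 04 e7 00 00 00.
K' ⊕ ipad = 32 d1 36 36 36.
Inner input = 32 d1 36 36 36 ∥ 14 ae 0f 65 f8.
Inner hash: sum = 50+209+54+54+54+20+174+15+101+248 = 979 → 03 d3.

03d3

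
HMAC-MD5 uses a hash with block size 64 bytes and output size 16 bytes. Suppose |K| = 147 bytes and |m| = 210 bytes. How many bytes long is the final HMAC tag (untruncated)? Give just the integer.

The tag is one MD5 digest: 16 bytes.

16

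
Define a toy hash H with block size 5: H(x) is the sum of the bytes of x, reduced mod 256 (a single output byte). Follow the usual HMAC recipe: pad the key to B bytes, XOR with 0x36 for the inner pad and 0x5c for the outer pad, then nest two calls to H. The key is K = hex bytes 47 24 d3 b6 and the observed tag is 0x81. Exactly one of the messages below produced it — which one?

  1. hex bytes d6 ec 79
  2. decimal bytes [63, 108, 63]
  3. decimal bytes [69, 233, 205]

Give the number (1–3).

3

Key hex bytes 47 24 d3 b6 is 4 bytes ≤ B = 5; zero-pad to 5 bytes: K' = 47 24 d3 b6 00.
K' ⊕ ipad = 71 12 e5 80 36; K' ⊕ opad = 1b 78 8f ea 5c.
m1: inner = H(71 12 e5 80 36 d6 ec 79) = 59; tag = H(1b 78 8f ea 5c 59) = c1
m2: inner = H(71 12 e5 80 36 3f 6c 3f) = 08; tag = H(1b 78 8f ea 5c 08) = 70
m3: inner = H(71 12 e5 80 36 45 e9 cd) = 19; tag = H(1b 78 8f ea 5c 19) = 81 ← matches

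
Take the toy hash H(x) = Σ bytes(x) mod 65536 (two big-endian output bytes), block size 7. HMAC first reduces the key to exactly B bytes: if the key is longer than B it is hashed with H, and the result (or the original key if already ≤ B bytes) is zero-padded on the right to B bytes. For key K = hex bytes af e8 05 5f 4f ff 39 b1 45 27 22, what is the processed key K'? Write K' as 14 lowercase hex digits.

04c10000000000

|K| = 11 > B = 7, so first hash the key.
H(K): sum = 175+232+5+95+79+255+57+177+69+39+34 = 1217 → 04 c1.
Zero-pad H(K) = 04 c1 to 7 bytes: K' = 04 c1 00 00 00 00 00.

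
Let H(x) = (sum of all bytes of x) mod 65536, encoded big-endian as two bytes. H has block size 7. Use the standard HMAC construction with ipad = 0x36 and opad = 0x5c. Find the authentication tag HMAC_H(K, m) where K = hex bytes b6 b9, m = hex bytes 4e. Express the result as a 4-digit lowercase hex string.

Key hex bytes b6 b9 is 2 bytes ≤ B = 7; zero-pad to 7 bytes: K' = b6 b9 00 00 00 00 00.
K' ⊕ ipad = 80 8f 36 36 36 36 36.  K' ⊕ opad = ea e5 5c 5c 5c 5c 5c.
Inner input = (K'⊕ipad) ∥ m = 80 8f 36 36 36 36 36 ∥ 4e.
Inner hash: sum = 128+143+54+54+54+54+54+78 = 619 → 02 6b.
Outer input = (K'⊕opad) ∥ inner = ea e5 5c 5c 5c 5c 5c ∥ 02 6b.
Outer hash (tag): sum = 234+229+92+92+92+92+92+2+107 = 1032 → 04 08.

0408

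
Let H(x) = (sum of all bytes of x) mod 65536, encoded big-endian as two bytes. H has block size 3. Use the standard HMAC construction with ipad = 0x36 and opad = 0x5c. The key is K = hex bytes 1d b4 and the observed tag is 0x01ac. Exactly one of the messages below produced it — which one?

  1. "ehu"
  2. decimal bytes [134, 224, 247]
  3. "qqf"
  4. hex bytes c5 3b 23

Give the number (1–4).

Key hex bytes 1d b4 is 2 bytes ≤ B = 3; zero-pad to 3 bytes: K' = 1d b4 00.
K' ⊕ ipad = 2b 82 36; K' ⊕ opad = 41 e8 5c.
m1: inner = H(2b 82 36 65 68 75) = 02 25; tag = H(41 e8 5c 02 25) = 01ac ← matches
m2: inner = H(2b 82 36 86 e0 f7) = 03 40; tag = H(41 e8 5c 03 40) = 01c8
m3: inner = H(2b 82 36 71 71 66) = 02 2b; tag = H(41 e8 5c 02 2b) = 01b2
m4: inner = H(2b 82 36 c5 3b 23) = 02 06; tag = H(41 e8 5c 02 06) = 018d

1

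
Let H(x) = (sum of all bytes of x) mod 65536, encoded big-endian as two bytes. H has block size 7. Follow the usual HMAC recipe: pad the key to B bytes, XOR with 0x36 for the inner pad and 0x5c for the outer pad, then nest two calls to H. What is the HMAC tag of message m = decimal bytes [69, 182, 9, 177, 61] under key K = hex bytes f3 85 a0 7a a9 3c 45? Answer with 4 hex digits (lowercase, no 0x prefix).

0485

Key hex bytes f3 85 a0 7a a9 3c 45 is exactly B = 7 bytes: K' = f3 85 a0 7a a9 3c 45.
K' ⊕ ipad = c5 b3 96 4c 9f 0a 73.  K' ⊕ opad = af d9 fc 26 f5 60 19.
Inner input = (K'⊕ipad) ∥ m = c5 b3 96 4c 9f 0a 73 ∥ 45 b6 09 b1 3d.
Inner hash: sum = 197+179+150+76+159+10+115+69+182+9+177+61 = 1384 → 05 68.
Outer input = (K'⊕opad) ∥ inner = af d9 fc 26 f5 60 19 ∥ 05 68.
Outer hash (tag): sum = 175+217+252+38+245+96+25+5+104 = 1157 → 04 85.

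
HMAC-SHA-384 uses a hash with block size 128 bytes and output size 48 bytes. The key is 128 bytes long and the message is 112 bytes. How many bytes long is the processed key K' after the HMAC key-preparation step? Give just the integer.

Key is 128 ≤ 128 bytes, zero-padded: |K'| = 128.

128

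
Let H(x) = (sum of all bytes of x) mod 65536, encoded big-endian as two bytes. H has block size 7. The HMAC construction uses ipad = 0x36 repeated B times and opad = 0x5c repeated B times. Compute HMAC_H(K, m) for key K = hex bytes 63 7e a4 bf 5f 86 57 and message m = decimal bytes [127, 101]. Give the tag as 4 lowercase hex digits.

Key hex bytes 63 7e a4 bf 5f 86 57 is exactly B = 7 bytes: K' = 63 7e a4 bf 5f 86 57.
K' ⊕ ipad = 55 48 92 89 69 b0 61.  K' ⊕ opad = 3f 22 f8 e3 03 da 0b.
Inner input = (K'⊕ipad) ∥ m = 55 48 92 89 69 b0 61 ∥ 7f 65.
Inner hash: sum = 85+72+146+137+105+176+97+127+101 = 1046 → 04 16.
Outer input = (K'⊕opad) ∥ inner = 3f 22 f8 e3 03 da 0b ∥ 04 16.
Outer hash (tag): sum = 63+34+248+227+3+218+11+4+22 = 830 → 03 3e.

033e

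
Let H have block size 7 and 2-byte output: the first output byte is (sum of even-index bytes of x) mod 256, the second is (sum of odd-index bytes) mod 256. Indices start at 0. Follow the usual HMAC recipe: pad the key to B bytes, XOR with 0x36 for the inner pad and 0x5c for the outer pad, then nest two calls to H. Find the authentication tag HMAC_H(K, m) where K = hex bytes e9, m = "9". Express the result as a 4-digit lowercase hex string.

Key hex bytes e9 is 1 byte ≤ B = 7; zero-pad to 7 bytes: K' = e9 00 00 00 00 00 00.
K' ⊕ ipad = df 36 36 36 36 36 36.  K' ⊕ opad = b5 5c 5c 5c 5c 5c 5c.
Inner input = (K'⊕ipad) ∥ m = df 36 36 36 36 36 36 ∥ 39.
Inner hash: even-index sum = 385 mod 256 = 129; odd-index sum = 219 mod 256 = 219 → 81 db.
Outer input = (K'⊕opad) ∥ inner = b5 5c 5c 5c 5c 5c 5c ∥ 81 db.
Outer hash (tag): even-index sum = 676 mod 256 = 164; odd-index sum = 405 mod 256 = 149 → a4 95.

a495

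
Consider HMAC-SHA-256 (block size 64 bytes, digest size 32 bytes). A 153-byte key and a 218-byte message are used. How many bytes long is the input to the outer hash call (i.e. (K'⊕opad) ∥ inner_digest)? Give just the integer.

96

Key is 153 > 64 bytes, so it is hashed to 32 bytes then zero-padded to 64: |K'| = 64.
Outer input = (K'⊕opad) ∥ H(inner) → 64 + 32 = 96 bytes.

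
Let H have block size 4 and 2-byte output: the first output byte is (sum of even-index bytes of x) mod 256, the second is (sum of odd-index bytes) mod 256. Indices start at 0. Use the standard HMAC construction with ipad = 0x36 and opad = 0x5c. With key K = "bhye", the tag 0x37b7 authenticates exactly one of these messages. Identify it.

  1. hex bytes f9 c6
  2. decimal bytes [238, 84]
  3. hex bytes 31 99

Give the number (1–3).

Key "bhye" = 62 68 79 65 is exactly B = 4 bytes: K' = 62 68 79 65.
K' ⊕ ipad = 54 5e 4f 53; K' ⊕ opad = 3e 34 25 39.
m1: inner = H(54 5e 4f 53 f9 c6) = 9c 77; tag = H(3e 34 25 39 9c 77) = ffe4
m2: inner = H(54 5e 4f 53 ee 54) = 91 05; tag = H(3e 34 25 39 91 05) = f472
m3: inner = H(54 5e 4f 53 31 99) = d4 4a; tag = H(3e 34 25 39 d4 4a) = 37b7 ← matches

3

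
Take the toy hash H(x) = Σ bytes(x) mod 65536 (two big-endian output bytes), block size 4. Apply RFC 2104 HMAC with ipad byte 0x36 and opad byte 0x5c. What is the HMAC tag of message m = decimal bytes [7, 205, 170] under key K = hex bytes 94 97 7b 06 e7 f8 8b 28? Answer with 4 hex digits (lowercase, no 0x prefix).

Key hex bytes 94 97 7b 06 e7 f8 8b 28 is 8 bytes > B = 4, so hash it first: H(key) = 04 3e, then zero-pad to 4 bytes: K' = 04 3e 00 00.
K' ⊕ ipad = 32 08 36 36.  K' ⊕ opad = 58 62 5c 5c.
Inner input = (K'⊕ipad) ∥ m = 32 08 36 36 ∥ 07 cd aa.
Inner hash: sum = 50+8+54+54+7+205+170 = 548 → 02 24.
Outer input = (K'⊕opad) ∥ inner = 58 62 5c 5c ∥ 02 24.
Outer hash (tag): sum = 88+98+92+92+2+36 = 408 → 01 98.

0198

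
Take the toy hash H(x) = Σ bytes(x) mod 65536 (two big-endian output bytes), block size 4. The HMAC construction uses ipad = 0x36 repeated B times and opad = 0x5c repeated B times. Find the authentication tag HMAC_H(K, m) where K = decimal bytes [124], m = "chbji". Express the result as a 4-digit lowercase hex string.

Key decimal bytes [124] = 7c is 1 byte ≤ B = 4; zero-pad to 4 bytes: K' = 7c 00 00 00.
K' ⊕ ipad = 4a 36 36 36.  K' ⊕ opad = 20 5c 5c 5c.
Inner input = (K'⊕ipad) ∥ m = 4a 36 36 36 ∥ 63 68 62 6a 69.
Inner hash: sum = 74+54+54+54+99+104+98+106+105 = 748 → 02 ec.
Outer input = (K'⊕opad) ∥ inner = 20 5c 5c 5c ∥ 02 ec.
Outer hash (tag): sum = 32+92+92+92+2+236 = 546 → 02 22.

0222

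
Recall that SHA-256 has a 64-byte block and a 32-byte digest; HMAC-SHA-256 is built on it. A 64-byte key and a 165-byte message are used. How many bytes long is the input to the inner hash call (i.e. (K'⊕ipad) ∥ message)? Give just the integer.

Key is 64 ≤ 64 bytes, zero-padded: |K'| = 64.
Inner input = (K'⊕ipad) ∥ m → 64 + 165 = 229 bytes.

229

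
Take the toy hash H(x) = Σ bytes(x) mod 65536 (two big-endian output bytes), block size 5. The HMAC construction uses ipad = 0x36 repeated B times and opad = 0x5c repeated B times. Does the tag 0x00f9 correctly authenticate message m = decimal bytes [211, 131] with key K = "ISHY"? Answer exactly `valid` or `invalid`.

valid

Key "ISHY" = 49 53 48 59 is 4 bytes ≤ B = 5; zero-pad to 5 bytes: K' = 49 53 48 59 00.
K' ⊕ ipad = 7f 65 7e 6f 36; K' ⊕ opad = 15 0f 14 05 5c.
Inner hash: sum = 127+101+126+111+54+211+131 = 861 → 03 5d.
Outer hash (recomputed tag): sum = 21+15+20+5+92+3+93 = 249 → 00 f9.
Recomputed tag = 00f9; claimed = 00f9 → match.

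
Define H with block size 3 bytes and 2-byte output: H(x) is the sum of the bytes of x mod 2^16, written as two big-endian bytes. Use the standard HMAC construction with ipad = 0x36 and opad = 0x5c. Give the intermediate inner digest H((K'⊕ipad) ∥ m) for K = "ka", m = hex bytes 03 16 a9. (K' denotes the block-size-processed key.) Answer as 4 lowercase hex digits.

Key "ka" = 6b 61 is 2 bytes ≤ B = 3; zero-pad to 3 bytes: K' = 6b 61 00.
K' ⊕ ipad = 5d 57 36.
Inner input = 5d 57 36 ∥ 03 16 a9.
Inner hash: sum = 93+87+54+3+22+169 = 428 → 01 ac.

01ac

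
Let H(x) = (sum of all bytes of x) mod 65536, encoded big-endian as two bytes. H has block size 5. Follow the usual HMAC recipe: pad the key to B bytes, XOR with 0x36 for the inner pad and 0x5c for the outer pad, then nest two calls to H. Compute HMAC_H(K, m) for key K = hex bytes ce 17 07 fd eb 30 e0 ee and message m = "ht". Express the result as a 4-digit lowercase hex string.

Key hex bytes ce 17 07 fd eb 30 e0 ee is 8 bytes > B = 5, so hash it first: H(key) = 04 d2, then zero-pad to 5 bytes: K' = 04 d2 00 00 00.
K' ⊕ ipad = 32 e4 36 36 36.  K' ⊕ opad = 58 8e 5c 5c 5c.
Inner input = (K'⊕ipad) ∥ m = 32 e4 36 36 36 ∥ 68 74.
Inner hash: sum = 50+228+54+54+54+104+116 = 660 → 02 94.
Outer input = (K'⊕opad) ∥ inner = 58 8e 5c 5c 5c ∥ 02 94.
Outer hash (tag): sum = 88+142+92+92+92+2+148 = 656 → 02 90.

0290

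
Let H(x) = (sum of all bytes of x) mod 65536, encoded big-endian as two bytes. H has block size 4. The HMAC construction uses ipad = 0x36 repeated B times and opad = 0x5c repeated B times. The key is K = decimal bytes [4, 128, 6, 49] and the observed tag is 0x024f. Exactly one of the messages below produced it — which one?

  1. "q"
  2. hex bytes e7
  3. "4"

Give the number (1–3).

Key decimal bytes [4, 128, 6, 49] = 04 80 06 31 is exactly B = 4 bytes: K' = 04 80 06 31.
K' ⊕ ipad = 32 b6 30 07; K' ⊕ opad = 58 dc 5a 6d.
m1: inner = H(32 b6 30 07 71) = 01 90; tag = H(58 dc 5a 6d 01 90) = 028c
m2: inner = H(32 b6 30 07 e7) = 02 06; tag = H(58 dc 5a 6d 02 06) = 0203
m3: inner = H(32 b6 30 07 34) = 01 53; tag = H(58 dc 5a 6d 01 53) = 024f ← matches

3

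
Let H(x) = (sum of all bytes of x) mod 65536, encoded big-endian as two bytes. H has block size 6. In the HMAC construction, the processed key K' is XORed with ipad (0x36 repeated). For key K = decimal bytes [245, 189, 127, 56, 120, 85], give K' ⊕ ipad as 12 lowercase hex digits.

c38b490e4e63

Key decimal bytes [245, 189, 127, 56, 120, 85] = f5 bd 7f 38 78 55 is exactly B = 6 bytes: K' = f5 bd 7f 38 78 55.
XOR each byte with 0x36: f5⊕36=c3, bd⊕36=8b, 7f⊕36=49, 38⊕36=0e, 78⊕36=4e, 55⊕36=63.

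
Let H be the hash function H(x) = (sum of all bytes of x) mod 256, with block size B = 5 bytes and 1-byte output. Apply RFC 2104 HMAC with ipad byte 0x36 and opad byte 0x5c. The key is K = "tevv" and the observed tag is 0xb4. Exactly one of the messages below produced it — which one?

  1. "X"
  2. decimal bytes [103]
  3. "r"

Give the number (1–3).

Key "tevv" = 74 65 76 76 is 4 bytes ≤ B = 5; zero-pad to 5 bytes: K' = 74 65 76 76 00.
K' ⊕ ipad = 42 53 40 40 36; K' ⊕ opad = 28 39 2a 2a 5c.
m1: inner = H(42 53 40 40 36 58) = a3; tag = H(28 39 2a 2a 5c a3) = b4 ← matches
m2: inner = H(42 53 40 40 36 67) = b2; tag = H(28 39 2a 2a 5c b2) = c3
m3: inner = H(42 53 40 40 36 72) = bd; tag = H(28 39 2a 2a 5c bd) = ce

1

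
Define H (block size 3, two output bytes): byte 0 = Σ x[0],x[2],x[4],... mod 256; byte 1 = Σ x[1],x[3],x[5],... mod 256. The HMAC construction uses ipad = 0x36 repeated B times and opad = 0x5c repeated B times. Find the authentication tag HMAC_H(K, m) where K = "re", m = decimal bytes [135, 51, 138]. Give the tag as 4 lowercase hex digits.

eee6

Key "re" = 72 65 is 2 bytes ≤ B = 3; zero-pad to 3 bytes: K' = 72 65 00.
K' ⊕ ipad = 44 53 36.  K' ⊕ opad = 2e 39 5c.
Inner input = (K'⊕ipad) ∥ m = 44 53 36 ∥ 87 33 8a.
Inner hash: even-index sum = 173 mod 256 = 173; odd-index sum = 356 mod 256 = 100 → ad 64.
Outer input = (K'⊕opad) ∥ inner = 2e 39 5c ∥ ad 64.
Outer hash (tag): even-index sum = 238 mod 256 = 238; odd-index sum = 230 mod 256 = 230 → ee e6.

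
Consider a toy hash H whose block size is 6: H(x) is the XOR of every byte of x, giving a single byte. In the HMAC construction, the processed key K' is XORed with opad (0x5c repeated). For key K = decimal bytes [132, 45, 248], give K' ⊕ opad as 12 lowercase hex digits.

d871a45c5c5c

Key decimal bytes [132, 45, 248] = 84 2d f8 is 3 bytes ≤ B = 6; zero-pad to 6 bytes: K' = 84 2d f8 00 00 00.
XOR each byte with 0x5c: 84⊕5c=d8, 2d⊕5c=71, f8⊕5c=a4, 00⊕5c=5c, 00⊕5c=5c, 00⊕5c=5c.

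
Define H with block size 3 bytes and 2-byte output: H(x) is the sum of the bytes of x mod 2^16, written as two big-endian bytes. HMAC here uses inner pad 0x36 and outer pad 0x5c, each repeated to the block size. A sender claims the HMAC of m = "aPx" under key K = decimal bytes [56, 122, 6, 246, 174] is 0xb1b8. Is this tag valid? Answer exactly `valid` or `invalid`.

Key decimal bytes [56, 122, 6, 246, 174] = 38 7a 06 f6 ae is 5 bytes > B = 3, so hash it first: H(key) = 02 5c, then zero-pad to 3 bytes: K' = 02 5c 00.
K' ⊕ ipad = 34 6a 36; K' ⊕ opad = 5e 00 5c.
Inner hash: sum = 52+106+54+97+80+120 = 509 → 01 fd.
Outer hash (recomputed tag): sum = 94+0+92+1+253 = 440 → 01 b8.
Recomputed tag = 01b8; claimed = b1b8 → mismatch.

invalid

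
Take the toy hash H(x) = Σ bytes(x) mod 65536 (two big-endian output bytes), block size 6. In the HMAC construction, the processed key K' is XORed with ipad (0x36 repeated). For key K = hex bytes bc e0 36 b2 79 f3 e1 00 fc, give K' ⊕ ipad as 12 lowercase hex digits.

33fb36363636

Key hex bytes bc e0 36 b2 79 f3 e1 00 fc is 9 bytes > B = 6, so hash it first: H(key) = 05 cd, then zero-pad to 6 bytes: K' = 05 cd 00 00 00 00.
XOR each byte with 0x36: 05⊕36=33, cd⊕36=fb, 00⊕36=36, 00⊕36=36, 00⊕36=36, 00⊕36=36.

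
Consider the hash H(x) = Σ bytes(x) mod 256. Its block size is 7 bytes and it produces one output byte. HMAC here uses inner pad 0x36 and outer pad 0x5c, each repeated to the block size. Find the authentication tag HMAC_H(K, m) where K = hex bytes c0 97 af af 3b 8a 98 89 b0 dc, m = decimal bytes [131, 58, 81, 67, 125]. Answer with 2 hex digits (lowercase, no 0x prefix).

Key hex bytes c0 97 af af 3b 8a 98 89 b0 dc is 10 bytes > B = 7, so hash it first: H(key) = 27, then zero-pad to 7 bytes: K' = 27 00 00 00 00 00 00.
K' ⊕ ipad = 11 36 36 36 36 36 36.  K' ⊕ opad = 7b 5c 5c 5c 5c 5c 5c.
Inner input = (K'⊕ipad) ∥ m = 11 36 36 36 36 36 36 ∥ 83 3a 51 43 7d.
Inner hash: sum = 17+54+54+54+54+54+54+131+58+81+67+125 = 803; mod 256 = 35 → 23.
Outer input = (K'⊕opad) ∥ inner = 7b 5c 5c 5c 5c 5c 5c ∥ 23.
Outer hash (tag): sum = 123+92+92+92+92+92+92+35 = 710; mod 256 = 198 → c6.

c6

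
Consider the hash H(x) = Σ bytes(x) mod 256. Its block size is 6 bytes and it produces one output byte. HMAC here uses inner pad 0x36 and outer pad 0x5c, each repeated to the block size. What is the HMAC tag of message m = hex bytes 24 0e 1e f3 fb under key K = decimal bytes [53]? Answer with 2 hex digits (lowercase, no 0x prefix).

Key decimal bytes [53] = 35 is 1 byte ≤ B = 6; zero-pad to 6 bytes: K' = 35 00 00 00 00 00.
K' ⊕ ipad = 03 36 36 36 36 36.  K' ⊕ opad = 69 5c 5c 5c 5c 5c.
Inner input = (K'⊕ipad) ∥ m = 03 36 36 36 36 36 ∥ 24 0e 1e f3 fb.
Inner hash: sum = 3+54+54+54+54+54+36+14+30+243+251 = 847; mod 256 = 79 → 4f.
Outer input = (K'⊕opad) ∥ inner = 69 5c 5c 5c 5c 5c ∥ 4f.
Outer hash (tag): sum = 105+92+92+92+92+92+79 = 644; mod 256 = 132 → 84.

84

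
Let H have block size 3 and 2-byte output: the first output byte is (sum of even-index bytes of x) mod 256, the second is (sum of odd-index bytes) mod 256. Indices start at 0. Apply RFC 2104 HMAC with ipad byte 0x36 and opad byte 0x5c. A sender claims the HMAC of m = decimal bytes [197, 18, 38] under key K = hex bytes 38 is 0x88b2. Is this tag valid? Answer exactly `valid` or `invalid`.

invalid

Key hex bytes 38 is 1 byte ≤ B = 3; zero-pad to 3 bytes: K' = 38 00 00.
K' ⊕ ipad = 0e 36 36; K' ⊕ opad = 64 5c 5c.
Inner hash: even-index sum = 86 mod 256 = 86; odd-index sum = 289 mod 256 = 33 → 56 21.
Outer hash (recomputed tag): even-index sum = 225 mod 256 = 225; odd-index sum = 178 mod 256 = 178 → e1 b2.
Recomputed tag = e1b2; claimed = 88b2 → mismatch.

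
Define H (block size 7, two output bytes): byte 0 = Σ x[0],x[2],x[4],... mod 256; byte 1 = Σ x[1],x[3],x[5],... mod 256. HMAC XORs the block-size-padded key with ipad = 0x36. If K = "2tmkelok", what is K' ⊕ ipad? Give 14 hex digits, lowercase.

45803636363636

Key "2tmkelok" = 32 74 6d 6b 65 6c 6f 6b is 8 bytes > B = 7, so hash it first: H(key) = 73 b6, then zero-pad to 7 bytes: K' = 73 b6 00 00 00 00 00.
XOR each byte with 0x36: 73⊕36=45, b6⊕36=80, 00⊕36=36, 00⊕36=36, 00⊕36=36, 00⊕36=36, 00⊕36=36.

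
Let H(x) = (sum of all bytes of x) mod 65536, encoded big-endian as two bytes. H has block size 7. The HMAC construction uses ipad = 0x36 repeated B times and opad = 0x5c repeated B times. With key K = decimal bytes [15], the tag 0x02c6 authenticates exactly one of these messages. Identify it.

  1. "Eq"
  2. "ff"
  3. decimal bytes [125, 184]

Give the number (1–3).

Key decimal bytes [15] = 0f is 1 byte ≤ B = 7; zero-pad to 7 bytes: K' = 0f 00 00 00 00 00 00.
K' ⊕ ipad = 39 36 36 36 36 36 36; K' ⊕ opad = 53 5c 5c 5c 5c 5c 5c.
m1: inner = H(39 36 36 36 36 36 36 45 71) = 02 33; tag = H(53 5c 5c 5c 5c 5c 5c 02 33) = 02b0
m2: inner = H(39 36 36 36 36 36 36 66 66) = 02 49; tag = H(53 5c 5c 5c 5c 5c 5c 02 49) = 02c6 ← matches
m3: inner = H(39 36 36 36 36 36 36 7d b8) = 02 b2; tag = H(53 5c 5c 5c 5c 5c 5c 02 b2) = 032f

2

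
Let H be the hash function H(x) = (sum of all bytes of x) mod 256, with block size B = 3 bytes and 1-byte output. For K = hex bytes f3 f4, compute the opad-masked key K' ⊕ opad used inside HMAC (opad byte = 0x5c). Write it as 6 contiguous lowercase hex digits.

afa85c

Key hex bytes f3 f4 is 2 bytes ≤ B = 3; zero-pad to 3 bytes: K' = f3 f4 00.
XOR each byte with 0x5c: f3⊕5c=af, f4⊕5c=a8, 00⊕5c=5c.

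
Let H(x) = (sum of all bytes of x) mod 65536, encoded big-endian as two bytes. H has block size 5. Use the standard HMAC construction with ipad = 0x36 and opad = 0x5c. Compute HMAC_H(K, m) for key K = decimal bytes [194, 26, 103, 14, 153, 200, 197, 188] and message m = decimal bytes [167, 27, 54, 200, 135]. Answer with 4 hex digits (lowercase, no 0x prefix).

01fe

Key decimal bytes [194, 26, 103, 14, 153, 200, 197, 188] = c2 1a 67 0e 99 c8 c5 bc is 8 bytes > B = 5, so hash it first: H(key) = 04 33, then zero-pad to 5 bytes: K' = 04 33 00 00 00.
K' ⊕ ipad = 32 05 36 36 36.  K' ⊕ opad = 58 6f 5c 5c 5c.
Inner input = (K'⊕ipad) ∥ m = 32 05 36 36 36 ∥ a7 1b 36 c8 87.
Inner hash: sum = 50+5+54+54+54+167+27+54+200+135 = 800 → 03 20.
Outer input = (K'⊕opad) ∥ inner = 58 6f 5c 5c 5c ∥ 03 20.
Outer hash (tag): sum = 88+111+92+92+92+3+32 = 510 → 01 fe.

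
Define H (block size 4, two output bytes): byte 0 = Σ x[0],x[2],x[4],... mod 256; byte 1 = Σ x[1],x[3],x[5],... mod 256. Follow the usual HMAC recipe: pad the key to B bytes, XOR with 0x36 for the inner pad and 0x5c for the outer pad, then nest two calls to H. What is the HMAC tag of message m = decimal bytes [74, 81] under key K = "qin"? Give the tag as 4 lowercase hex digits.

Key "qin" = 71 69 6e is 3 bytes ≤ B = 4; zero-pad to 4 bytes: K' = 71 69 6e 00.
K' ⊕ ipad = 47 5f 58 36.  K' ⊕ opad = 2d 35 32 5c.
Inner input = (K'⊕ipad) ∥ m = 47 5f 58 36 ∥ 4a 51.
Inner hash: even-index sum = 233 mod 256 = 233; odd-index sum = 230 mod 256 = 230 → e9 e6.
Outer input = (K'⊕opad) ∥ inner = 2d 35 32 5c ∥ e9 e6.
Outer hash (tag): even-index sum = 328 mod 256 = 72; odd-index sum = 375 mod 256 = 119 → 48 77.

4877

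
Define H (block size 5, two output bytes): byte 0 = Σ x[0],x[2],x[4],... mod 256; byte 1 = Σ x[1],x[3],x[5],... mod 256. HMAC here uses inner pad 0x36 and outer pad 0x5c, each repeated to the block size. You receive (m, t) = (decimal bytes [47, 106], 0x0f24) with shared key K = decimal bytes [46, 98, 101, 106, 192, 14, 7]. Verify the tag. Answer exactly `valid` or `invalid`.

Key decimal bytes [46, 98, 101, 106, 192, 14, 7] = 2e 62 65 6a c0 0e 07 is 7 bytes > B = 5, so hash it first: H(key) = 5a da, then zero-pad to 5 bytes: K' = 5a da 00 00 00.
K' ⊕ ipad = 6c ec 36 36 36; K' ⊕ opad = 06 86 5c 5c 5c.
Inner hash: even-index sum = 322 mod 256 = 66; odd-index sum = 337 mod 256 = 81 → 42 51.
Outer hash (recomputed tag): even-index sum = 271 mod 256 = 15; odd-index sum = 292 mod 256 = 36 → 0f 24.
Recomputed tag = 0f24; claimed = 0f24 → match.

valid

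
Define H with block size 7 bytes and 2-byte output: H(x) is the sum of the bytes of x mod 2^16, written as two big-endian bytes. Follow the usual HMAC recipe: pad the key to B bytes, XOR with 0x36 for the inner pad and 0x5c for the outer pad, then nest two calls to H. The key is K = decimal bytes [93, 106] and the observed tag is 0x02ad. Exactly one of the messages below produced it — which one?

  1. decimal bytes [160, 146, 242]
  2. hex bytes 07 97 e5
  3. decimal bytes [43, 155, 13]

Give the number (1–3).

3

Key decimal bytes [93, 106] = 5d 6a is 2 bytes ≤ B = 7; zero-pad to 7 bytes: K' = 5d 6a 00 00 00 00 00.
K' ⊕ ipad = 6b 5c 36 36 36 36 36; K' ⊕ opad = 01 36 5c 5c 5c 5c 5c.
m1: inner = H(6b 5c 36 36 36 36 36 a0 92 f2) = 03 f9; tag = H(01 36 5c 5c 5c 5c 5c 03 f9) = 02ff
m2: inner = H(6b 5c 36 36 36 36 36 07 97 e5) = 03 58; tag = H(01 36 5c 5c 5c 5c 5c 03 58) = 025e
m3: inner = H(6b 5c 36 36 36 36 36 2b 9b 0d) = 02 a8; tag = H(01 36 5c 5c 5c 5c 5c 02 a8) = 02ad ← matches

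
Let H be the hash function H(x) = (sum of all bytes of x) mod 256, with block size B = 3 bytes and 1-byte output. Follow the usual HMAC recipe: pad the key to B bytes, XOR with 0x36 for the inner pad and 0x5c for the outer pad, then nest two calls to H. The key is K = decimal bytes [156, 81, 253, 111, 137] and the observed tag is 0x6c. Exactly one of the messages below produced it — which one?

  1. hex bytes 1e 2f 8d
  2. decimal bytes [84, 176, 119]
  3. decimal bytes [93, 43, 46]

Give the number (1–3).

Key decimal bytes [156, 81, 253, 111, 137] = 9c 51 fd 6f 89 is 5 bytes > B = 3, so hash it first: H(key) = e2, then zero-pad to 3 bytes: K' = e2 00 00.
K' ⊕ ipad = d4 36 36; K' ⊕ opad = be 5c 5c.
m1: inner = H(d4 36 36 1e 2f 8d) = 1a; tag = H(be 5c 5c 1a) = 90
m2: inner = H(d4 36 36 54 b0 77) = bb; tag = H(be 5c 5c bb) = 31
m3: inner = H(d4 36 36 5d 2b 2e) = f6; tag = H(be 5c 5c f6) = 6c ← matches

3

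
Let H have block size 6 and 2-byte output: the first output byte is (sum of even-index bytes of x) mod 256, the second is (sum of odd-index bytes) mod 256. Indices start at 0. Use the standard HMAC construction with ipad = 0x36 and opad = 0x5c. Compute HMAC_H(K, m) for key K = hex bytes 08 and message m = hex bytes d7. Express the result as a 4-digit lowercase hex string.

8db6

Key hex bytes 08 is 1 byte ≤ B = 6; zero-pad to 6 bytes: K' = 08 00 00 00 00 00.
K' ⊕ ipad = 3e 36 36 36 36 36.  K' ⊕ opad = 54 5c 5c 5c 5c 5c.
Inner input = (K'⊕ipad) ∥ m = 3e 36 36 36 36 36 ∥ d7.
Inner hash: even-index sum = 385 mod 256 = 129; odd-index sum = 162 mod 256 = 162 → 81 a2.
Outer input = (K'⊕opad) ∥ inner = 54 5c 5c 5c 5c 5c ∥ 81 a2.
Outer hash (tag): even-index sum = 397 mod 256 = 141; odd-index sum = 438 mod 256 = 182 → 8d b6.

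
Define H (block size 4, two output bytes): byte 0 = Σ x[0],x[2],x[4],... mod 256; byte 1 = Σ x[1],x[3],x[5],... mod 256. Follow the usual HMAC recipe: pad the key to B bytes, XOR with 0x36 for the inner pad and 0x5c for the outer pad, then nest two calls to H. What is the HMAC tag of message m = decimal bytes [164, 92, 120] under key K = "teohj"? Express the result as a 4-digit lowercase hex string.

3a7a

Key "teohj" = 74 65 6f 68 6a is 5 bytes > B = 4, so hash it first: H(key) = 4d cd, then zero-pad to 4 bytes: K' = 4d cd 00 00.
K' ⊕ ipad = 7b fb 36 36.  K' ⊕ opad = 11 91 5c 5c.
Inner input = (K'⊕ipad) ∥ m = 7b fb 36 36 ∥ a4 5c 78.
Inner hash: even-index sum = 461 mod 256 = 205; odd-index sum = 397 mod 256 = 141 → cd 8d.
Outer input = (K'⊕opad) ∥ inner = 11 91 5c 5c ∥ cd 8d.
Outer hash (tag): even-index sum = 314 mod 256 = 58; odd-index sum = 378 mod 256 = 122 → 3a 7a.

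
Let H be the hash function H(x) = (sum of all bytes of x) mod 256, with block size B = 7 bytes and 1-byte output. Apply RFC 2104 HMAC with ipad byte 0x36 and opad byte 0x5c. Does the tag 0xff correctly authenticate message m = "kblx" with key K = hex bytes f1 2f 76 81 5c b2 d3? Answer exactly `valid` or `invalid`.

Key hex bytes f1 2f 76 81 5c b2 d3 is exactly B = 7 bytes: K' = f1 2f 76 81 5c b2 d3.
K' ⊕ ipad = c7 19 40 b7 6a 84 e5; K' ⊕ opad = ad 73 2a dd 00 ee 8f.
Inner hash: sum = 199+25+64+183+106+132+229+107+98+108+120 = 1371; mod 256 = 91 → 5b.
Outer hash (recomputed tag): sum = 173+115+42+221+0+238+143+91 = 1023; mod 256 = 255 → ff.
Recomputed tag = ff; claimed = ff → match.

valid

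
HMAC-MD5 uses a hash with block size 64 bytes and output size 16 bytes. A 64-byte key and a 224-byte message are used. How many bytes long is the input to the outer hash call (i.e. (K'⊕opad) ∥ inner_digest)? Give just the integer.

80

Key is 64 ≤ 64 bytes, zero-padded: |K'| = 64.
Outer input = (K'⊕opad) ∥ H(inner) → 64 + 16 = 80 bytes.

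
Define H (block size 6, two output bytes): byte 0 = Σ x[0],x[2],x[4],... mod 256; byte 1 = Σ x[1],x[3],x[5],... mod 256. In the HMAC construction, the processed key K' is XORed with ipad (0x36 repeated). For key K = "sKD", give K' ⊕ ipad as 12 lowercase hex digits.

457d72363636

Key "sKD" = 73 4b 44 is 3 bytes ≤ B = 6; zero-pad to 6 bytes: K' = 73 4b 44 00 00 00.
XOR each byte with 0x36: 73⊕36=45, 4b⊕36=7d, 44⊕36=72, 00⊕36=36, 00⊕36=36, 00⊕36=36.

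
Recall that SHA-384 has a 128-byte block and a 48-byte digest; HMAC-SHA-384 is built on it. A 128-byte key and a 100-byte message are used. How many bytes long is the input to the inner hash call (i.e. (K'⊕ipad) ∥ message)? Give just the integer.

Key is 128 ≤ 128 bytes, zero-padded: |K'| = 128.
Inner input = (K'⊕ipad) ∥ m → 128 + 100 = 228 bytes.

228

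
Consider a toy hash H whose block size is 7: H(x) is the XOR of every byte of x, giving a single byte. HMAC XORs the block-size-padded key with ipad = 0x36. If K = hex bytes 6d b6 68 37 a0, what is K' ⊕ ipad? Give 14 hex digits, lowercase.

Key hex bytes 6d b6 68 37 a0 is 5 bytes ≤ B = 7; zero-pad to 7 bytes: K' = 6d b6 68 37 a0 00 00.
XOR each byte with 0x36: 6d⊕36=5b, b6⊕36=80, 68⊕36=5e, 37⊕36=01, a0⊕36=96, 00⊕36=36, 00⊕36=36.

5b805e01963636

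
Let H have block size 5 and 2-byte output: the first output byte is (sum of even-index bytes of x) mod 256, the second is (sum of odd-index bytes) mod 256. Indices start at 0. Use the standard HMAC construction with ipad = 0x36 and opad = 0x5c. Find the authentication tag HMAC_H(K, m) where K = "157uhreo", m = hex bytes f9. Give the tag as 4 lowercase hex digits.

0da2

Key "157uhreo" = 31 35 37 75 68 72 65 6f is 8 bytes > B = 5, so hash it first: H(key) = 35 8b, then zero-pad to 5 bytes: K' = 35 8b 00 00 00.
K' ⊕ ipad = 03 bd 36 36 36.  K' ⊕ opad = 69 d7 5c 5c 5c.
Inner input = (K'⊕ipad) ∥ m = 03 bd 36 36 36 ∥ f9.
Inner hash: even-index sum = 111 mod 256 = 111; odd-index sum = 492 mod 256 = 236 → 6f ec.
Outer input = (K'⊕opad) ∥ inner = 69 d7 5c 5c 5c ∥ 6f ec.
Outer hash (tag): even-index sum = 525 mod 256 = 13; odd-index sum = 418 mod 256 = 162 → 0d a2.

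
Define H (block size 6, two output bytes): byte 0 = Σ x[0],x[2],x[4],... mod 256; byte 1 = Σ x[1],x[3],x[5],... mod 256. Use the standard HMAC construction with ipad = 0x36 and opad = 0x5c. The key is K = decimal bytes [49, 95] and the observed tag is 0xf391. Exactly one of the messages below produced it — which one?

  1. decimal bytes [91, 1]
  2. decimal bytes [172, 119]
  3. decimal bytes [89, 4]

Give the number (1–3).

Key decimal bytes [49, 95] = 31 5f is 2 bytes ≤ B = 6; zero-pad to 6 bytes: K' = 31 5f 00 00 00 00.
K' ⊕ ipad = 07 69 36 36 36 36; K' ⊕ opad = 6d 03 5c 5c 5c 5c.
m1: inner = H(07 69 36 36 36 36 5b 01) = ce d6; tag = H(6d 03 5c 5c 5c 5c ce d6) = f391 ← matches
m2: inner = H(07 69 36 36 36 36 ac 77) = 1f 4c; tag = H(6d 03 5c 5c 5c 5c 1f 4c) = 4407
m3: inner = H(07 69 36 36 36 36 59 04) = cc d9; tag = H(6d 03 5c 5c 5c 5c cc d9) = f194

1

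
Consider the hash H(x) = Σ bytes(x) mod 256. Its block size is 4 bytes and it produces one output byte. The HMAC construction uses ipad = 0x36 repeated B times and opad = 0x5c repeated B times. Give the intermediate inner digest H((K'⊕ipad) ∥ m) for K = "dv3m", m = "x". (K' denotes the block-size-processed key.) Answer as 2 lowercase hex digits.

Key "dv3m" = 64 76 33 6d is exactly B = 4 bytes: K' = 64 76 33 6d.
K' ⊕ ipad = 52 40 05 5b.
Inner input = 52 40 05 5b ∥ 78.
Inner hash: sum = 82+64+5+91+120 = 362; mod 256 = 106 → 6a.

6a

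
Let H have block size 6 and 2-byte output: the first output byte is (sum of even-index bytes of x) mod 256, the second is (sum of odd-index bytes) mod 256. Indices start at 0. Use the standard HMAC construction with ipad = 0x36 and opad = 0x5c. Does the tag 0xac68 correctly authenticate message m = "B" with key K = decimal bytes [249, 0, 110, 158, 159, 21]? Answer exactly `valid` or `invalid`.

valid

Key decimal bytes [249, 0, 110, 158, 159, 21] = f9 00 6e 9e 9f 15 is exactly B = 6 bytes: K' = f9 00 6e 9e 9f 15.
K' ⊕ ipad = cf 36 58 a8 a9 23; K' ⊕ opad = a5 5c 32 c2 c3 49.
Inner hash: even-index sum = 530 mod 256 = 18; odd-index sum = 257 mod 256 = 1 → 12 01.
Outer hash (recomputed tag): even-index sum = 428 mod 256 = 172; odd-index sum = 360 mod 256 = 104 → ac 68.
Recomputed tag = ac68; claimed = ac68 → match.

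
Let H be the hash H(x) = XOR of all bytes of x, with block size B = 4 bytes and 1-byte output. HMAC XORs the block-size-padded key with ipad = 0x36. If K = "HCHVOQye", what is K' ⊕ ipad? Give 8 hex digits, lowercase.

Key "HCHVOQye" = 48 43 48 56 4f 51 79 65 is 8 bytes > B = 4, so hash it first: H(key) = 17, then zero-pad to 4 bytes: K' = 17 00 00 00.
XOR each byte with 0x36: 17⊕36=21, 00⊕36=36, 00⊕36=36, 00⊕36=36.

21363636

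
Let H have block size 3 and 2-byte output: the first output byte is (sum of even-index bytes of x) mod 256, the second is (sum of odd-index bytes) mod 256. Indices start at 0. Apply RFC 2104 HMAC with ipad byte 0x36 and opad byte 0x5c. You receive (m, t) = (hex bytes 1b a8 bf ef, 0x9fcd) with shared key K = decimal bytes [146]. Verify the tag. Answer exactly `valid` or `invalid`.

Key decimal bytes [146] = 92 is 1 byte ≤ B = 3; zero-pad to 3 bytes: K' = 92 00 00.
K' ⊕ ipad = a4 36 36; K' ⊕ opad = ce 5c 5c.
Inner hash: even-index sum = 625 mod 256 = 113; odd-index sum = 272 mod 256 = 16 → 71 10.
Outer hash (recomputed tag): even-index sum = 314 mod 256 = 58; odd-index sum = 205 mod 256 = 205 → 3a cd.
Recomputed tag = 3acd; claimed = 9fcd → mismatch.

invalid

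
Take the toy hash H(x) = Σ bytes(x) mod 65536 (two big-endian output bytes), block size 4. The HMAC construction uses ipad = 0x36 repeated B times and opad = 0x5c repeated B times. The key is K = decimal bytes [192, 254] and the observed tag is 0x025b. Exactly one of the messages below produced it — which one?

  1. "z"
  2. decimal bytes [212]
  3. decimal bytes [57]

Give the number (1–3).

Key decimal bytes [192, 254] = c0 fe is 2 bytes ≤ B = 4; zero-pad to 4 bytes: K' = c0 fe 00 00.
K' ⊕ ipad = f6 c8 36 36; K' ⊕ opad = 9c a2 5c 5c.
m1: inner = H(f6 c8 36 36 7a) = 02 a4; tag = H(9c a2 5c 5c 02 a4) = 029c
m2: inner = H(f6 c8 36 36 d4) = 02 fe; tag = H(9c a2 5c 5c 02 fe) = 02f6
m3: inner = H(f6 c8 36 36 39) = 02 63; tag = H(9c a2 5c 5c 02 63) = 025b ← matches

3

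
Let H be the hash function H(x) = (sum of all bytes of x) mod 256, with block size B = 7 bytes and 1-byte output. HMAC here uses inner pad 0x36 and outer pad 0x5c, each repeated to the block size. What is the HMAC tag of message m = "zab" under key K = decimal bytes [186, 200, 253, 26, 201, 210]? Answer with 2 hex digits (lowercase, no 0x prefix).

b7

Key decimal bytes [186, 200, 253, 26, 201, 210] = ba c8 fd 1a c9 d2 is 6 bytes ≤ B = 7; zero-pad to 7 bytes: K' = ba c8 fd 1a c9 d2 00.
K' ⊕ ipad = 8c fe cb 2c ff e4 36.  K' ⊕ opad = e6 94 a1 46 95 8e 5c.
Inner input = (K'⊕ipad) ∥ m = 8c fe cb 2c ff e4 36 ∥ 7a 61 62.
Inner hash: sum = 140+254+203+44+255+228+54+122+97+98 = 1495; mod 256 = 215 → d7.
Outer input = (K'⊕opad) ∥ inner = e6 94 a1 46 95 8e 5c ∥ d7.
Outer hash (tag): sum = 230+148+161+70+149+142+92+215 = 1207; mod 256 = 183 → b7.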